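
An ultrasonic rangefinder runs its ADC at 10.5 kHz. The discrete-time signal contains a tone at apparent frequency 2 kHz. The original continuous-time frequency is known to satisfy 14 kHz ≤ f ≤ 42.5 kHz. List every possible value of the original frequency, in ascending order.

19 kHz, 23 kHz, 29.5 kHz, 33.5 kHz, 40 kHz

Frequencies that alias to 2 kHz are k·fs ± 2 kHz for integer k ≥ 0.
k=0: 2 kHz.
k=1: 8.5 kHz, 12.5 kHz.
k=2: 19 kHz, 23 kHz.
k=3: 29.5 kHz, 33.5 kHz.
k=4: 40 kHz, 44 kHz.
k=5: 50.5 kHz, 54.5 kHz.
Within [14 kHz, 42.5 kHz]: 19 kHz, 23 kHz, 29.5 kHz, 33.5 kHz, 40 kHz.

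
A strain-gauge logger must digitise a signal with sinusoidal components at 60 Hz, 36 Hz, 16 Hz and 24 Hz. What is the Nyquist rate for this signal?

120 Hz

Highest-frequency component: 60 Hz.
Nyquist rate = 2 × 60 Hz = 120 Hz.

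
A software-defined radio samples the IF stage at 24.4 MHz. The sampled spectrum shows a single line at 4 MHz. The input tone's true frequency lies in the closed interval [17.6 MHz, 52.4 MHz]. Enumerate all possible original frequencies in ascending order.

Frequencies that alias to 4 MHz are k·fs ± 4 MHz for integer k ≥ 0.
k=0: 4 MHz.
k=1: 20.4 MHz, 28.4 MHz.
k=2: 44.8 MHz, 52.8 MHz.
k=3: 69.2 MHz, 77.2 MHz.
Within [17.6 MHz, 52.4 MHz]: 20.4 MHz, 28.4 MHz, 44.8 MHz.

20.4 MHz, 28.4 MHz, 44.8 MHz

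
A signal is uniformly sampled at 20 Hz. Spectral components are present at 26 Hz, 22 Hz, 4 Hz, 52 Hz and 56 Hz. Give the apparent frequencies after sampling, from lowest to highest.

fs/2 = 10 Hz.
26 Hz mod fs = 6 Hz.
6 Hz ≤ fs/2 = 10 Hz, appears at 6 Hz.
22 Hz mod fs = 2 Hz.
2 Hz ≤ fs/2 = 10 Hz, appears at 2 Hz.
4 Hz ≤ fs/2 = 10 Hz, passes unchanged.
52 Hz mod fs = 12 Hz.
12 Hz > fs/2 = 10 Hz, folds to fs − 12 Hz = 8 Hz.
56 Hz mod fs = 16 Hz.
16 Hz > fs/2 = 10 Hz, folds to fs − 16 Hz = 4 Hz.
Distinct values: {2 Hz, 4 Hz, 6 Hz, 8 Hz}.

2 Hz, 4 Hz, 6 Hz, 8 Hz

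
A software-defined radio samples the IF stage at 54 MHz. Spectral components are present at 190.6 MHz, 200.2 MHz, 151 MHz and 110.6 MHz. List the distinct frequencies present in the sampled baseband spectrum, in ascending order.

fs/2 = 27 MHz.
190.6 MHz mod fs = 28.6 MHz.
28.6 MHz > fs/2 = 27 MHz, folds to fs − 28.6 MHz = 25.4 MHz.
200.2 MHz mod fs = 38.2 MHz.
38.2 MHz > fs/2 = 27 MHz, folds to fs − 38.2 MHz = 15.8 MHz.
151 MHz mod fs = 43 MHz.
43 MHz > fs/2 = 27 MHz, folds to fs − 43 MHz = 11 MHz.
110.6 MHz mod fs = 2.6 MHz.
2.6 MHz ≤ fs/2 = 27 MHz, appears at 2.6 MHz.
Distinct values: {2.6 MHz, 11 MHz, 15.8 MHz, 25.4 MHz}.

2.6 MHz, 11 MHz, 15.8 MHz, 25.4 MHz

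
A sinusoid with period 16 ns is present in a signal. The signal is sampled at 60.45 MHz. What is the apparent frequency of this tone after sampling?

T = 16 ns → f = 1/T = 62.5 MHz.
62.5 MHz mod fs = 2.05 MHz.
2.05 MHz ≤ fs/2 = 30.225 MHz, appears at 2.05 MHz.

2.05 MHz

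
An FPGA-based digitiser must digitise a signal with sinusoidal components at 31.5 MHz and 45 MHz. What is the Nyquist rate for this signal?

Highest-frequency component: 45 MHz.
Nyquist rate = 2 × 45 MHz = 90 MHz.

90 MHz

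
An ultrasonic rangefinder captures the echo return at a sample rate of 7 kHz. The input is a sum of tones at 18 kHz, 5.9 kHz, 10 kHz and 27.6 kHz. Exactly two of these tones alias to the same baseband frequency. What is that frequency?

fs/2 = 3.5 kHz.
18 kHz mod fs = 4 kHz.
4 kHz > fs/2 = 3.5 kHz, folds to fs − 4 kHz = 3 kHz.
5.9 kHz > fs/2 = 3.5 kHz, folds to fs − 5.9 kHz = 1.1 kHz.
10 kHz mod fs = 3 kHz.
3 kHz ≤ fs/2 = 3.5 kHz, appears at 3 kHz.
27.6 kHz mod fs = 6.6 kHz.
6.6 kHz > fs/2 = 3.5 kHz, folds to fs − 6.6 kHz = 0.4 kHz.
10 kHz and 18 kHz both map to 3 kHz.

3 kHz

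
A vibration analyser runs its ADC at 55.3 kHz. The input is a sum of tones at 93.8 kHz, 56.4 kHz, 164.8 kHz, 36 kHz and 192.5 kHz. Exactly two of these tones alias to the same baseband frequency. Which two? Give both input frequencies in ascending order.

56.4 kHz, 164.8 kHz

fs/2 = 27.65 kHz.
93.8 kHz mod fs = 38.5 kHz.
38.5 kHz > fs/2 = 27.65 kHz, folds to fs − 38.5 kHz = 16.8 kHz.
56.4 kHz mod fs = 1.1 kHz.
1.1 kHz ≤ fs/2 = 27.65 kHz, appears at 1.1 kHz.
164.8 kHz mod fs = 54.2 kHz.
54.2 kHz > fs/2 = 27.65 kHz, folds to fs − 54.2 kHz = 1.1 kHz.
36 kHz > fs/2 = 27.65 kHz, folds to fs − 36 kHz = 19.3 kHz.
192.5 kHz mod fs = 26.6 kHz.
26.6 kHz ≤ fs/2 = 27.65 kHz, appears at 26.6 kHz.
56.4 kHz and 164.8 kHz both map to 1.1 kHz.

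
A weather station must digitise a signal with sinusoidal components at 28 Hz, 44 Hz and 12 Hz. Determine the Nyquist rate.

88 Hz

Highest-frequency component: 44 Hz.
Nyquist rate = 2 × 44 Hz = 88 Hz.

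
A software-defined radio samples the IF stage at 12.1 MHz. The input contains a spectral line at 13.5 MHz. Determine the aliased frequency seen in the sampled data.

13.5 MHz mod fs = 1.4 MHz.
1.4 MHz ≤ fs/2 = 6.05 MHz, appears at 1.4 MHz.

1.4 MHz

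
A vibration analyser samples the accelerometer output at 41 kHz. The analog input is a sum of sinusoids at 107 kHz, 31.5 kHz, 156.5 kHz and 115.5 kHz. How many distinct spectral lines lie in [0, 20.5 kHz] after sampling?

3

fs/2 = 20.5 kHz.
107 kHz mod fs = 25 kHz.
25 kHz > fs/2 = 20.5 kHz, folds to fs − 25 kHz = 16 kHz.
31.5 kHz > fs/2 = 20.5 kHz, folds to fs − 31.5 kHz = 9.5 kHz.
156.5 kHz mod fs = 33.5 kHz.
33.5 kHz > fs/2 = 20.5 kHz, folds to fs − 33.5 kHz = 7.5 kHz.
115.5 kHz mod fs = 33.5 kHz.
33.5 kHz > fs/2 = 20.5 kHz, folds to fs − 33.5 kHz = 7.5 kHz.
Distinct values: {7.5 kHz, 9.5 kHz, 16 kHz} → 3.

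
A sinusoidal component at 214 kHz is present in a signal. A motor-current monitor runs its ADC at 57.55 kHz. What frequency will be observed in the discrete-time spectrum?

16.2 kHz

214 kHz mod fs = 41.35 kHz.
41.35 kHz > fs/2 = 28.775 kHz, folds to fs − 41.35 kHz = 16.2 kHz.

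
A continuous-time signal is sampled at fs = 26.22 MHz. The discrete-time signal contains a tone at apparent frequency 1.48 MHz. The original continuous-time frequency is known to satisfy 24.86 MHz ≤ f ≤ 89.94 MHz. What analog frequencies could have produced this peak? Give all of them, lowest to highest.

27.7 MHz, 50.96 MHz, 53.92 MHz, 77.18 MHz, 80.14 MHz

Frequencies that alias to 1.48 MHz are k·fs ± 1.48 MHz for integer k ≥ 0.
k=0: 1.48 MHz.
k=1: 24.74 MHz, 27.7 MHz.
k=2: 50.96 MHz, 53.92 MHz.
k=3: 77.18 MHz, 80.14 MHz.
k=4: 103.4 MHz, 106.36 MHz.
Within [24.86 MHz, 89.94 MHz]: 27.7 MHz, 50.96 MHz, 53.92 MHz, 77.18 MHz, 80.14 MHz.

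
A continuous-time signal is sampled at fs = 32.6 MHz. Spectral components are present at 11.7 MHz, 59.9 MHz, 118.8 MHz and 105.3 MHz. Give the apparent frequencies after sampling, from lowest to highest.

5.3 MHz, 7.5 MHz, 11.6 MHz, 11.7 MHz

fs/2 = 16.3 MHz.
11.7 MHz ≤ fs/2 = 16.3 MHz, passes unchanged.
59.9 MHz mod fs = 27.3 MHz.
27.3 MHz > fs/2 = 16.3 MHz, folds to fs − 27.3 MHz = 5.3 MHz.
118.8 MHz mod fs = 21 MHz.
21 MHz > fs/2 = 16.3 MHz, folds to fs − 21 MHz = 11.6 MHz.
105.3 MHz mod fs = 7.5 MHz.
7.5 MHz ≤ fs/2 = 16.3 MHz, appears at 7.5 MHz.
Distinct values: {5.3 MHz, 7.5 MHz, 11.6 MHz, 11.7 MHz}.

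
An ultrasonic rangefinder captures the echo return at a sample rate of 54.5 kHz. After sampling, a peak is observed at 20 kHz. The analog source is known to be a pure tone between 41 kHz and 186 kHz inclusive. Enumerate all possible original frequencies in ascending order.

74.5 kHz, 89 kHz, 129 kHz, 143.5 kHz, 183.5 kHz

Frequencies that alias to 20 kHz are k·fs ± 20 kHz for integer k ≥ 0.
k=0: 20 kHz.
k=1: 34.5 kHz, 74.5 kHz.
k=2: 89 kHz, 129 kHz.
k=3: 143.5 kHz, 183.5 kHz.
k=4: 198 kHz, 238 kHz.
Within [41 kHz, 186 kHz]: 74.5 kHz, 89 kHz, 129 kHz, 143.5 kHz, 183.5 kHz.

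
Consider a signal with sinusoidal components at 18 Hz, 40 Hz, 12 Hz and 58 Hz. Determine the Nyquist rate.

116 Hz

Highest-frequency component: 58 Hz.
Nyquist rate = 2 × 58 Hz = 116 Hz.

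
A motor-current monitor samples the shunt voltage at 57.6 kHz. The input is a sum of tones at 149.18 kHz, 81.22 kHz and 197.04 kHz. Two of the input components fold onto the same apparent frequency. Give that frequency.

fs/2 = 28.8 kHz.
149.18 kHz mod fs = 33.98 kHz.
33.98 kHz > fs/2 = 28.8 kHz, folds to fs − 33.98 kHz = 23.62 kHz.
81.22 kHz mod fs = 23.62 kHz.
23.62 kHz ≤ fs/2 = 28.8 kHz, appears at 23.62 kHz.
197.04 kHz mod fs = 24.24 kHz.
24.24 kHz ≤ fs/2 = 28.8 kHz, appears at 24.24 kHz.
81.22 kHz and 149.18 kHz both map to 23.62 kHz.

23.62 kHz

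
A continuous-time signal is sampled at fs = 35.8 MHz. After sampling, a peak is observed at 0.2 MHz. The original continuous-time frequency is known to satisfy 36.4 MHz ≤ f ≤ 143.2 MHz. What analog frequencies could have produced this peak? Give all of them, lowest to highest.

71.4 MHz, 71.8 MHz, 107.2 MHz, 107.6 MHz, 143 MHz

Frequencies that alias to 0.2 MHz are k·fs ± 0.2 MHz for integer k ≥ 0.
k=0: 0.2 MHz.
k=1: 35.6 MHz, 36 MHz.
k=2: 71.4 MHz, 71.8 MHz.
k=3: 107.2 MHz, 107.6 MHz.
k=4: 143 MHz, 143.4 MHz.
k=5: 178.8 MHz, 179.2 MHz.
Within [36.4 MHz, 143.2 MHz]: 71.4 MHz, 71.8 MHz, 107.2 MHz, 107.6 MHz, 143 MHz.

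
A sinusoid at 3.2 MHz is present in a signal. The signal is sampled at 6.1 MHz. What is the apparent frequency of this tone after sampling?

2.9 MHz

3.2 MHz > fs/2 = 3.05 MHz, folds to fs − 3.2 MHz = 2.9 MHz.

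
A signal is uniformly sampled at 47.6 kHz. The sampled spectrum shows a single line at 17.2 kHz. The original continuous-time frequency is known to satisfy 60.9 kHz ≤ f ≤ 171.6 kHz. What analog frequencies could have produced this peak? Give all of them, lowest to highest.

Frequencies that alias to 17.2 kHz are k·fs ± 17.2 kHz for integer k ≥ 0.
k=0: 17.2 kHz.
k=1: 30.4 kHz, 64.8 kHz.
k=2: 78 kHz, 112.4 kHz.
k=3: 125.6 kHz, 160 kHz.
k=4: 173.2 kHz, 207.6 kHz.
Within [60.9 kHz, 171.6 kHz]: 64.8 kHz, 78 kHz, 112.4 kHz, 125.6 kHz, 160 kHz.

64.8 kHz, 78 kHz, 112.4 kHz, 125.6 kHz, 160 kHz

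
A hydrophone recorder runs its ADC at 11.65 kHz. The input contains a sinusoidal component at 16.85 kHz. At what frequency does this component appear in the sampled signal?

16.85 kHz mod fs = 5.2 kHz.
5.2 kHz ≤ fs/2 = 5.825 kHz, appears at 5.2 kHz.

5.2 kHz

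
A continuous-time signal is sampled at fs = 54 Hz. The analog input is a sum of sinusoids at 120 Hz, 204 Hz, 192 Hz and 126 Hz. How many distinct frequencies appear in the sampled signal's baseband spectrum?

3

fs/2 = 27 Hz.
120 Hz mod fs = 12 Hz.
12 Hz ≤ fs/2 = 27 Hz, appears at 12 Hz.
204 Hz mod fs = 42 Hz.
42 Hz > fs/2 = 27 Hz, folds to fs − 42 Hz = 12 Hz.
192 Hz mod fs = 30 Hz.
30 Hz > fs/2 = 27 Hz, folds to fs − 30 Hz = 24 Hz.
126 Hz mod fs = 18 Hz.
18 Hz ≤ fs/2 = 27 Hz, appears at 18 Hz.
Distinct values: {12 Hz, 18 Hz, 24 Hz} → 3.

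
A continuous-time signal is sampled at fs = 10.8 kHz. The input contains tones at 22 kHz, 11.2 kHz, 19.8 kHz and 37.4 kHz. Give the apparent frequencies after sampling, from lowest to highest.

0.4 kHz, 1.8 kHz, 5 kHz

fs/2 = 5.4 kHz.
22 kHz mod fs = 0.4 kHz.
0.4 kHz ≤ fs/2 = 5.4 kHz, appears at 0.4 kHz.
11.2 kHz mod fs = 0.4 kHz.
0.4 kHz ≤ fs/2 = 5.4 kHz, appears at 0.4 kHz.
19.8 kHz mod fs = 9 kHz.
9 kHz > fs/2 = 5.4 kHz, folds to fs − 9 kHz = 1.8 kHz.
37.4 kHz mod fs = 5 kHz.
5 kHz ≤ fs/2 = 5.4 kHz, appears at 5 kHz.
Distinct values: {0.4 kHz, 1.8 kHz, 5 kHz}.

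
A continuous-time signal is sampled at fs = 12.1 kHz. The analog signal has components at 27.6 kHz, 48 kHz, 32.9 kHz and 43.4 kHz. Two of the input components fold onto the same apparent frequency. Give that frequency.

fs/2 = 6.05 kHz.
27.6 kHz mod fs = 3.4 kHz.
3.4 kHz ≤ fs/2 = 6.05 kHz, appears at 3.4 kHz.
48 kHz mod fs = 11.7 kHz.
11.7 kHz > fs/2 = 6.05 kHz, folds to fs − 11.7 kHz = 0.4 kHz.
32.9 kHz mod fs = 8.7 kHz.
8.7 kHz > fs/2 = 6.05 kHz, folds to fs − 8.7 kHz = 3.4 kHz.
43.4 kHz mod fs = 7.1 kHz.
7.1 kHz > fs/2 = 6.05 kHz, folds to fs − 7.1 kHz = 5 kHz.
27.6 kHz and 32.9 kHz both map to 3.4 kHz.

3.4 kHz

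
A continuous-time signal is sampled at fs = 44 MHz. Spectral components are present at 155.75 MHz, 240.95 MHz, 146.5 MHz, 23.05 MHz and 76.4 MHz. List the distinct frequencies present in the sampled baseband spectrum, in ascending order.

11.6 MHz, 14.5 MHz, 20.25 MHz, 20.95 MHz

fs/2 = 22 MHz.
155.75 MHz mod fs = 23.75 MHz.
23.75 MHz > fs/2 = 22 MHz, folds to fs − 23.75 MHz = 20.25 MHz.
240.95 MHz mod fs = 20.95 MHz.
20.95 MHz ≤ fs/2 = 22 MHz, appears at 20.95 MHz.
146.5 MHz mod fs = 14.5 MHz.
14.5 MHz ≤ fs/2 = 22 MHz, appears at 14.5 MHz.
23.05 MHz > fs/2 = 22 MHz, folds to fs − 23.05 MHz = 20.95 MHz.
76.4 MHz mod fs = 32.4 MHz.
32.4 MHz > fs/2 = 22 MHz, folds to fs − 32.4 MHz = 11.6 MHz.
Distinct values: {11.6 MHz, 14.5 MHz, 20.25 MHz, 20.95 MHz}.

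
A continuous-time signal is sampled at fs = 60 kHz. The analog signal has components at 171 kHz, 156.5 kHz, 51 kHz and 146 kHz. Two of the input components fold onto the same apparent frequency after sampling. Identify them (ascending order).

fs/2 = 30 kHz.
171 kHz mod fs = 51 kHz.
51 kHz > fs/2 = 30 kHz, folds to fs − 51 kHz = 9 kHz.
156.5 kHz mod fs = 36.5 kHz.
36.5 kHz > fs/2 = 30 kHz, folds to fs − 36.5 kHz = 23.5 kHz.
51 kHz > fs/2 = 30 kHz, folds to fs − 51 kHz = 9 kHz.
146 kHz mod fs = 26 kHz.
26 kHz ≤ fs/2 = 30 kHz, appears at 26 kHz.
51 kHz and 171 kHz both map to 9 kHz.

51 kHz, 171 kHz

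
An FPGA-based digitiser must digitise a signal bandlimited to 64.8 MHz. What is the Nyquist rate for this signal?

Nyquist rate = 2 × 64.8 MHz = 129.6 MHz.

129.6 MHz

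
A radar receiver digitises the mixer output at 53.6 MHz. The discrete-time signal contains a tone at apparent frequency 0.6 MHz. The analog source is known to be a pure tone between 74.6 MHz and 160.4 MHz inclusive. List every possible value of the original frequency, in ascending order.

106.6 MHz, 107.8 MHz, 160.2 MHz

Frequencies that alias to 0.6 MHz are k·fs ± 0.6 MHz for integer k ≥ 0.
k=0: 0.6 MHz.
k=1: 53 MHz, 54.2 MHz.
k=2: 106.6 MHz, 107.8 MHz.
k=3: 160.2 MHz, 161.4 MHz.
k=4: 213.8 MHz, 215 MHz.
Within [74.6 MHz, 160.4 MHz]: 106.6 MHz, 107.8 MHz, 160.2 MHz.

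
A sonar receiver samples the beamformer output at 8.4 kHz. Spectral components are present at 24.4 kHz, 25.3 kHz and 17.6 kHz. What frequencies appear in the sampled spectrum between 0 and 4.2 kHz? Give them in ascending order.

fs/2 = 4.2 kHz.
24.4 kHz mod fs = 7.6 kHz.
7.6 kHz > fs/2 = 4.2 kHz, folds to fs − 7.6 kHz = 0.8 kHz.
25.3 kHz mod fs = 0.1 kHz.
0.1 kHz ≤ fs/2 = 4.2 kHz, appears at 0.1 kHz.
17.6 kHz mod fs = 0.8 kHz.
0.8 kHz ≤ fs/2 = 4.2 kHz, appears at 0.8 kHz.
Distinct values: {0.1 kHz, 0.8 kHz}.

0.1 kHz, 0.8 kHz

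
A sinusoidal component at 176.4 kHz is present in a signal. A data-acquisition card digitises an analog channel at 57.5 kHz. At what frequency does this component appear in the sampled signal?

176.4 kHz mod fs = 3.9 kHz.
3.9 kHz ≤ fs/2 = 28.75 kHz, appears at 3.9 kHz.

3.9 kHz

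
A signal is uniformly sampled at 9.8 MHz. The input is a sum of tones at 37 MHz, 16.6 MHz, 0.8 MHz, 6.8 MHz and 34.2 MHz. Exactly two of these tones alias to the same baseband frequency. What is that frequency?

fs/2 = 4.9 MHz.
37 MHz mod fs = 7.6 MHz.
7.6 MHz > fs/2 = 4.9 MHz, folds to fs − 7.6 MHz = 2.2 MHz.
16.6 MHz mod fs = 6.8 MHz.
6.8 MHz > fs/2 = 4.9 MHz, folds to fs − 6.8 MHz = 3 MHz.
0.8 MHz ≤ fs/2 = 4.9 MHz, passes unchanged.
6.8 MHz > fs/2 = 4.9 MHz, folds to fs − 6.8 MHz = 3 MHz.
34.2 MHz mod fs = 4.8 MHz.
4.8 MHz ≤ fs/2 = 4.9 MHz, appears at 4.8 MHz.
6.8 MHz and 16.6 MHz both map to 3 MHz.

3 MHz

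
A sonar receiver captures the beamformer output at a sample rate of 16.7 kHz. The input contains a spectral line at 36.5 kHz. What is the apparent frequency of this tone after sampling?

3.1 kHz

36.5 kHz mod fs = 3.1 kHz.
3.1 kHz ≤ fs/2 = 8.35 kHz, appears at 3.1 kHz.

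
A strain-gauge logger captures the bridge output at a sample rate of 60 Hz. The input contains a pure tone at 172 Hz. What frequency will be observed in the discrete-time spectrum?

172 Hz mod fs = 52 Hz.
52 Hz > fs/2 = 30 Hz, folds to fs − 52 Hz = 8 Hz.

8 Hz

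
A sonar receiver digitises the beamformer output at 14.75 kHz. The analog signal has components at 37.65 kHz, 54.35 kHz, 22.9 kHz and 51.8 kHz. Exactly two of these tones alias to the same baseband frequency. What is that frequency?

fs/2 = 7.375 kHz.
37.65 kHz mod fs = 8.15 kHz.
8.15 kHz > fs/2 = 7.375 kHz, folds to fs − 8.15 kHz = 6.6 kHz.
54.35 kHz mod fs = 10.1 kHz.
10.1 kHz > fs/2 = 7.375 kHz, folds to fs − 10.1 kHz = 4.65 kHz.
22.9 kHz mod fs = 8.15 kHz.
8.15 kHz > fs/2 = 7.375 kHz, folds to fs − 8.15 kHz = 6.6 kHz.
51.8 kHz mod fs = 7.55 kHz.
7.55 kHz > fs/2 = 7.375 kHz, folds to fs − 7.55 kHz = 7.2 kHz.
22.9 kHz and 37.65 kHz both map to 6.6 kHz.

6.6 kHz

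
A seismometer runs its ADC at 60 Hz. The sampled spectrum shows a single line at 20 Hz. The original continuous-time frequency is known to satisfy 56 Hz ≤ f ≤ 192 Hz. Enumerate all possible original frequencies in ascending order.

80 Hz, 100 Hz, 140 Hz, 160 Hz

Frequencies that alias to 20 Hz are k·fs ± 20 Hz for integer k ≥ 0.
k=0: 20 Hz.
k=1: 40 Hz, 80 Hz.
k=2: 100 Hz, 140 Hz.
k=3: 160 Hz, 200 Hz.
k=4: 220 Hz, 260 Hz.
Within [56 Hz, 192 Hz]: 80 Hz, 100 Hz, 140 Hz, 160 Hz.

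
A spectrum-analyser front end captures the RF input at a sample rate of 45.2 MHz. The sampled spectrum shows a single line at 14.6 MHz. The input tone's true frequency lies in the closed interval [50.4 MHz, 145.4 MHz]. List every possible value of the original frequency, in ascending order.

Frequencies that alias to 14.6 MHz are k·fs ± 14.6 MHz for integer k ≥ 0.
k=0: 14.6 MHz.
k=1: 30.6 MHz, 59.8 MHz.
k=2: 75.8 MHz, 105 MHz.
k=3: 121 MHz, 150.2 MHz.
k=4: 166.2 MHz, 195.4 MHz.
Within [50.4 MHz, 145.4 MHz]: 59.8 MHz, 75.8 MHz, 105 MHz, 121 MHz.

59.8 MHz, 75.8 MHz, 105 MHz, 121 MHz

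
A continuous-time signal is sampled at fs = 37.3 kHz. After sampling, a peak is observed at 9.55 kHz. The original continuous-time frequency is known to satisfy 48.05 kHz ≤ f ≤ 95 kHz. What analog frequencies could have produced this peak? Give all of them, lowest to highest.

65.05 kHz, 84.15 kHz

Frequencies that alias to 9.55 kHz are k·fs ± 9.55 kHz for integer k ≥ 0.
k=0: 9.55 kHz.
k=1: 27.75 kHz, 46.85 kHz.
k=2: 65.05 kHz, 84.15 kHz.
k=3: 102.35 kHz, 121.45 kHz.
Within [48.05 kHz, 95 kHz]: 65.05 kHz, 84.15 kHz.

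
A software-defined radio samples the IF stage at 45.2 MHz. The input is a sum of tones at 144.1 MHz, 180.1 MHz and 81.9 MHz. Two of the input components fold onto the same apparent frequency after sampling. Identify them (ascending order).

fs/2 = 22.6 MHz.
144.1 MHz mod fs = 8.5 MHz.
8.5 MHz ≤ fs/2 = 22.6 MHz, appears at 8.5 MHz.
180.1 MHz mod fs = 44.5 MHz.
44.5 MHz > fs/2 = 22.6 MHz, folds to fs − 44.5 MHz = 0.7 MHz.
81.9 MHz mod fs = 36.7 MHz.
36.7 MHz > fs/2 = 22.6 MHz, folds to fs − 36.7 MHz = 8.5 MHz.
81.9 MHz and 144.1 MHz both map to 8.5 MHz.

81.9 MHz, 144.1 MHz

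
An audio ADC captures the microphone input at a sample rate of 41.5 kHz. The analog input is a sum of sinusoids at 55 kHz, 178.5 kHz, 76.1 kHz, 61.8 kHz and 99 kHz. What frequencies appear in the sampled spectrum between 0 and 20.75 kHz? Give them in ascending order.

6.9 kHz, 12.5 kHz, 13.5 kHz, 16 kHz, 20.3 kHz

fs/2 = 20.75 kHz.
55 kHz mod fs = 13.5 kHz.
13.5 kHz ≤ fs/2 = 20.75 kHz, appears at 13.5 kHz.
178.5 kHz mod fs = 12.5 kHz.
12.5 kHz ≤ fs/2 = 20.75 kHz, appears at 12.5 kHz.
76.1 kHz mod fs = 34.6 kHz.
34.6 kHz > fs/2 = 20.75 kHz, folds to fs − 34.6 kHz = 6.9 kHz.
61.8 kHz mod fs = 20.3 kHz.
20.3 kHz ≤ fs/2 = 20.75 kHz, appears at 20.3 kHz.
99 kHz mod fs = 16 kHz.
16 kHz ≤ fs/2 = 20.75 kHz, appears at 16 kHz.
Distinct values: {6.9 kHz, 12.5 kHz, 13.5 kHz, 16 kHz, 20.3 kHz}.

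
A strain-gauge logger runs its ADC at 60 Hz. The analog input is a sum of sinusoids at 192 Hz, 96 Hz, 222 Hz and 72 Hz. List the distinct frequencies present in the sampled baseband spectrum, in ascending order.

12 Hz, 18 Hz, 24 Hz

fs/2 = 30 Hz.
192 Hz mod fs = 12 Hz.
12 Hz ≤ fs/2 = 30 Hz, appears at 12 Hz.
96 Hz mod fs = 36 Hz.
36 Hz > fs/2 = 30 Hz, folds to fs − 36 Hz = 24 Hz.
222 Hz mod fs = 42 Hz.
42 Hz > fs/2 = 30 Hz, folds to fs − 42 Hz = 18 Hz.
72 Hz mod fs = 12 Hz.
12 Hz ≤ fs/2 = 30 Hz, appears at 12 Hz.
Distinct values: {12 Hz, 18 Hz, 24 Hz}.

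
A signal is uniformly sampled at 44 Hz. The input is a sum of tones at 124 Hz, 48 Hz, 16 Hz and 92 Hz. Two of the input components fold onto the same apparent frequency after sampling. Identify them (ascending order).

fs/2 = 22 Hz.
124 Hz mod fs = 36 Hz.
36 Hz > fs/2 = 22 Hz, folds to fs − 36 Hz = 8 Hz.
48 Hz mod fs = 4 Hz.
4 Hz ≤ fs/2 = 22 Hz, appears at 4 Hz.
16 Hz ≤ fs/2 = 22 Hz, passes unchanged.
92 Hz mod fs = 4 Hz.
4 Hz ≤ fs/2 = 22 Hz, appears at 4 Hz.
48 Hz and 92 Hz both map to 4 Hz.

48 Hz, 92 Hz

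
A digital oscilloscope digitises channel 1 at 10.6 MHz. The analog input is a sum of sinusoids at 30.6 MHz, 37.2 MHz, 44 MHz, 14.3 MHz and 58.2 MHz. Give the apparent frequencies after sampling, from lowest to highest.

fs/2 = 5.3 MHz.
30.6 MHz mod fs = 9.4 MHz.
9.4 MHz > fs/2 = 5.3 MHz, folds to fs − 9.4 MHz = 1.2 MHz.
37.2 MHz mod fs = 5.4 MHz.
5.4 MHz > fs/2 = 5.3 MHz, folds to fs − 5.4 MHz = 5.2 MHz.
44 MHz mod fs = 1.6 MHz.
1.6 MHz ≤ fs/2 = 5.3 MHz, appears at 1.6 MHz.
14.3 MHz mod fs = 3.7 MHz.
3.7 MHz ≤ fs/2 = 5.3 MHz, appears at 3.7 MHz.
58.2 MHz mod fs = 5.2 MHz.
5.2 MHz ≤ fs/2 = 5.3 MHz, appears at 5.2 MHz.
Distinct values: {1.2 MHz, 1.6 MHz, 3.7 MHz, 5.2 MHz}.

1.2 MHz, 1.6 MHz, 3.7 MHz, 5.2 MHz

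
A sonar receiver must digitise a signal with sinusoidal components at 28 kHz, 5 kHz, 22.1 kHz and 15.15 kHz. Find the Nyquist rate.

56 kHz

Highest-frequency component: 28 kHz.
Nyquist rate = 2 × 28 kHz = 56 kHz.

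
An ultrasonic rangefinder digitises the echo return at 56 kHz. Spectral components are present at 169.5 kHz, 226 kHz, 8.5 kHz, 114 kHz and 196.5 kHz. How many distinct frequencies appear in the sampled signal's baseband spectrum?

fs/2 = 28 kHz.
169.5 kHz mod fs = 1.5 kHz.
1.5 kHz ≤ fs/2 = 28 kHz, appears at 1.5 kHz.
226 kHz mod fs = 2 kHz.
2 kHz ≤ fs/2 = 28 kHz, appears at 2 kHz.
8.5 kHz ≤ fs/2 = 28 kHz, passes unchanged.
114 kHz mod fs = 2 kHz.
2 kHz ≤ fs/2 = 28 kHz, appears at 2 kHz.
196.5 kHz mod fs = 28.5 kHz.
28.5 kHz > fs/2 = 28 kHz, folds to fs − 28.5 kHz = 27.5 kHz.
Distinct values: {1.5 kHz, 2 kHz, 8.5 kHz, 27.5 kHz} → 4.

4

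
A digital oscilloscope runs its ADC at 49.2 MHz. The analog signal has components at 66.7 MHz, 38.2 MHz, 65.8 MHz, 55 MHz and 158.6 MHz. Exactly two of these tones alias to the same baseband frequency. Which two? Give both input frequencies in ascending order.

38.2 MHz, 158.6 MHz

fs/2 = 24.6 MHz.
66.7 MHz mod fs = 17.5 MHz.
17.5 MHz ≤ fs/2 = 24.6 MHz, appears at 17.5 MHz.
38.2 MHz > fs/2 = 24.6 MHz, folds to fs − 38.2 MHz = 11 MHz.
65.8 MHz mod fs = 16.6 MHz.
16.6 MHz ≤ fs/2 = 24.6 MHz, appears at 16.6 MHz.
55 MHz mod fs = 5.8 MHz.
5.8 MHz ≤ fs/2 = 24.6 MHz, appears at 5.8 MHz.
158.6 MHz mod fs = 11 MHz.
11 MHz ≤ fs/2 = 24.6 MHz, appears at 11 MHz.
38.2 MHz and 158.6 MHz both map to 11 MHz.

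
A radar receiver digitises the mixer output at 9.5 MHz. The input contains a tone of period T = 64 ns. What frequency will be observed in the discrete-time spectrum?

T = 64 ns → f = 1/T = 15.625 MHz.
15.625 MHz mod fs = 6.125 MHz.
6.125 MHz > fs/2 = 4.75 MHz, folds to fs − 6.125 MHz = 3.375 MHz.

3.375 MHz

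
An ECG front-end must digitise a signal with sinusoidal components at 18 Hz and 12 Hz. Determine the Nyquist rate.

Highest-frequency component: 18 Hz.
Nyquist rate = 2 × 18 Hz = 36 Hz.

36 Hz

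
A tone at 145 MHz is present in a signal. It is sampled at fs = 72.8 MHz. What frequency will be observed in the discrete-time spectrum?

145 MHz mod fs = 72.2 MHz.
72.2 MHz > fs/2 = 36.4 MHz, folds to fs − 72.2 MHz = 0.6 MHz.

0.6 MHz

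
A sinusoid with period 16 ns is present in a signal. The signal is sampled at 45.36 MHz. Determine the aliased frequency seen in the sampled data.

T = 16 ns → f = 1/T = 62.5 MHz.
62.5 MHz mod fs = 17.14 MHz.
17.14 MHz ≤ fs/2 = 22.68 MHz, appears at 17.14 MHz.

17.14 MHz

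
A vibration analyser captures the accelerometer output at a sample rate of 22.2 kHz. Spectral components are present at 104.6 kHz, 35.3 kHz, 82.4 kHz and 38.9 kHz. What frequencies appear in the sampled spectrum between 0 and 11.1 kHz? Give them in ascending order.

fs/2 = 11.1 kHz.
104.6 kHz mod fs = 15.8 kHz.
15.8 kHz > fs/2 = 11.1 kHz, folds to fs − 15.8 kHz = 6.4 kHz.
35.3 kHz mod fs = 13.1 kHz.
13.1 kHz > fs/2 = 11.1 kHz, folds to fs − 13.1 kHz = 9.1 kHz.
82.4 kHz mod fs = 15.8 kHz.
15.8 kHz > fs/2 = 11.1 kHz, folds to fs − 15.8 kHz = 6.4 kHz.
38.9 kHz mod fs = 16.7 kHz.
16.7 kHz > fs/2 = 11.1 kHz, folds to fs − 16.7 kHz = 5.5 kHz.
Distinct values: {5.5 kHz, 6.4 kHz, 9.1 kHz}.

5.5 kHz, 6.4 kHz, 9.1 kHz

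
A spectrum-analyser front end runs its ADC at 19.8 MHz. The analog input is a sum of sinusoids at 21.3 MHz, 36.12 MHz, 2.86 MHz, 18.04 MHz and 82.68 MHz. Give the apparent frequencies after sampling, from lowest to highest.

fs/2 = 9.9 MHz.
21.3 MHz mod fs = 1.5 MHz.
1.5 MHz ≤ fs/2 = 9.9 MHz, appears at 1.5 MHz.
36.12 MHz mod fs = 16.32 MHz.
16.32 MHz > fs/2 = 9.9 MHz, folds to fs − 16.32 MHz = 3.48 MHz.
2.86 MHz ≤ fs/2 = 9.9 MHz, passes unchanged.
18.04 MHz > fs/2 = 9.9 MHz, folds to fs − 18.04 MHz = 1.76 MHz.
82.68 MHz mod fs = 3.48 MHz.
3.48 MHz ≤ fs/2 = 9.9 MHz, appears at 3.48 MHz.
Distinct values: {1.5 MHz, 1.76 MHz, 2.86 MHz, 3.48 MHz}.

1.5 MHz, 1.76 MHz, 2.86 MHz, 3.48 MHz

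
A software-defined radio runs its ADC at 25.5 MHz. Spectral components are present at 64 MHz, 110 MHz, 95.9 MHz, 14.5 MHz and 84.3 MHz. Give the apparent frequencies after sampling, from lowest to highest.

6.1 MHz, 7.8 MHz, 8 MHz, 11 MHz, 12.5 MHz

fs/2 = 12.75 MHz.
64 MHz mod fs = 13 MHz.
13 MHz > fs/2 = 12.75 MHz, folds to fs − 13 MHz = 12.5 MHz.
110 MHz mod fs = 8 MHz.
8 MHz ≤ fs/2 = 12.75 MHz, appears at 8 MHz.
95.9 MHz mod fs = 19.4 MHz.
19.4 MHz > fs/2 = 12.75 MHz, folds to fs − 19.4 MHz = 6.1 MHz.
14.5 MHz > fs/2 = 12.75 MHz, folds to fs − 14.5 MHz = 11 MHz.
84.3 MHz mod fs = 7.8 MHz.
7.8 MHz ≤ fs/2 = 12.75 MHz, appears at 7.8 MHz.
Distinct values: {6.1 MHz, 7.8 MHz, 8 MHz, 11 MHz, 12.5 MHz}.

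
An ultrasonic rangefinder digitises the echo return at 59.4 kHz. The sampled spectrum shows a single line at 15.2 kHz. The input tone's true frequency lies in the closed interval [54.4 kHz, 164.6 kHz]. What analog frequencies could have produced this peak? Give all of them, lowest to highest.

74.6 kHz, 103.6 kHz, 134 kHz, 163 kHz

Frequencies that alias to 15.2 kHz are k·fs ± 15.2 kHz for integer k ≥ 0.
k=0: 15.2 kHz.
k=1: 44.2 kHz, 74.6 kHz.
k=2: 103.6 kHz, 134 kHz.
k=3: 163 kHz, 193.4 kHz.
k=4: 222.4 kHz, 252.8 kHz.
Within [54.4 kHz, 164.6 kHz]: 74.6 kHz, 103.6 kHz, 134 kHz, 163 kHz.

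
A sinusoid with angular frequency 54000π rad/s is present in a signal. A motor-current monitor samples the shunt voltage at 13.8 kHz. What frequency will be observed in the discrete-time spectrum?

0.6 kHz

ω = 54000π rad/s → f = ω/(2π) = 27000 Hz = 27 kHz.
27 kHz mod fs = 13.2 kHz.
13.2 kHz > fs/2 = 6.9 kHz, folds to fs − 13.2 kHz = 0.6 kHz.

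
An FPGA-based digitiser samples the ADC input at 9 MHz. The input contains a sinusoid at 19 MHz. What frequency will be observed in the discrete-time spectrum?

1 MHz

19 MHz mod fs = 1 MHz.
1 MHz ≤ fs/2 = 4.5 MHz, appears at 1 MHz.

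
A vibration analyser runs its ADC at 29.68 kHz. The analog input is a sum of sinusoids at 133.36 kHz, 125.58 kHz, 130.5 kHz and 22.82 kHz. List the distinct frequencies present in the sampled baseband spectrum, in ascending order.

fs/2 = 14.84 kHz.
133.36 kHz mod fs = 14.64 kHz.
14.64 kHz ≤ fs/2 = 14.84 kHz, appears at 14.64 kHz.
125.58 kHz mod fs = 6.86 kHz.
6.86 kHz ≤ fs/2 = 14.84 kHz, appears at 6.86 kHz.
130.5 kHz mod fs = 11.78 kHz.
11.78 kHz ≤ fs/2 = 14.84 kHz, appears at 11.78 kHz.
22.82 kHz > fs/2 = 14.84 kHz, folds to fs − 22.82 kHz = 6.86 kHz.
Distinct values: {6.86 kHz, 11.78 kHz, 14.64 kHz}.

6.86 kHz, 11.78 kHz, 14.64 kHz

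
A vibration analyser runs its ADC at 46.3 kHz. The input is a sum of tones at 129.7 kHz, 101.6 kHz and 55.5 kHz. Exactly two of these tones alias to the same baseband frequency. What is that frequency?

9.2 kHz

fs/2 = 23.15 kHz.
129.7 kHz mod fs = 37.1 kHz.
37.1 kHz > fs/2 = 23.15 kHz, folds to fs − 37.1 kHz = 9.2 kHz.
101.6 kHz mod fs = 9 kHz.
9 kHz ≤ fs/2 = 23.15 kHz, appears at 9 kHz.
55.5 kHz mod fs = 9.2 kHz.
9.2 kHz ≤ fs/2 = 23.15 kHz, appears at 9.2 kHz.
55.5 kHz and 129.7 kHz both map to 9.2 kHz.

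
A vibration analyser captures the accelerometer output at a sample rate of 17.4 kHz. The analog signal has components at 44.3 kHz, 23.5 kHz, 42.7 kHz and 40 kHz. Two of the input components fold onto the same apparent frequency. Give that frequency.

7.9 kHz

fs/2 = 8.7 kHz.
44.3 kHz mod fs = 9.5 kHz.
9.5 kHz > fs/2 = 8.7 kHz, folds to fs − 9.5 kHz = 7.9 kHz.
23.5 kHz mod fs = 6.1 kHz.
6.1 kHz ≤ fs/2 = 8.7 kHz, appears at 6.1 kHz.
42.7 kHz mod fs = 7.9 kHz.
7.9 kHz ≤ fs/2 = 8.7 kHz, appears at 7.9 kHz.
40 kHz mod fs = 5.2 kHz.
5.2 kHz ≤ fs/2 = 8.7 kHz, appears at 5.2 kHz.
42.7 kHz and 44.3 kHz both map to 7.9 kHz.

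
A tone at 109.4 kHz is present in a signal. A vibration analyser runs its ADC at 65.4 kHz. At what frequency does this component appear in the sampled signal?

21.4 kHz

109.4 kHz mod fs = 44 kHz.
44 kHz > fs/2 = 32.7 kHz, folds to fs − 44 kHz = 21.4 kHz.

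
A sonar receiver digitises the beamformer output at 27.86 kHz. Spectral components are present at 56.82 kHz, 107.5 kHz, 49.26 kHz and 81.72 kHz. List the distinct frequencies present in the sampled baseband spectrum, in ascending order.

1.1 kHz, 1.86 kHz, 3.94 kHz, 6.46 kHz

fs/2 = 13.93 kHz.
56.82 kHz mod fs = 1.1 kHz.
1.1 kHz ≤ fs/2 = 13.93 kHz, appears at 1.1 kHz.
107.5 kHz mod fs = 23.92 kHz.
23.92 kHz > fs/2 = 13.93 kHz, folds to fs − 23.92 kHz = 3.94 kHz.
49.26 kHz mod fs = 21.4 kHz.
21.4 kHz > fs/2 = 13.93 kHz, folds to fs − 21.4 kHz = 6.46 kHz.
81.72 kHz mod fs = 26 kHz.
26 kHz > fs/2 = 13.93 kHz, folds to fs − 26 kHz = 1.86 kHz.
Distinct values: {1.1 kHz, 1.86 kHz, 3.94 kHz, 6.46 kHz}.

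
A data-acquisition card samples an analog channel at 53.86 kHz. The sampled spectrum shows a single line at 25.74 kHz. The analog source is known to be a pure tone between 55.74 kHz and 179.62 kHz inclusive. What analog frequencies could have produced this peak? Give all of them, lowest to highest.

79.6 kHz, 81.98 kHz, 133.46 kHz, 135.84 kHz

Frequencies that alias to 25.74 kHz are k·fs ± 25.74 kHz for integer k ≥ 0.
k=0: 25.74 kHz.
k=1: 28.12 kHz, 79.6 kHz.
k=2: 81.98 kHz, 133.46 kHz.
k=3: 135.84 kHz, 187.32 kHz.
k=4: 189.7 kHz, 241.18 kHz.
Within [55.74 kHz, 179.62 kHz]: 79.6 kHz, 81.98 kHz, 133.46 kHz, 135.84 kHz.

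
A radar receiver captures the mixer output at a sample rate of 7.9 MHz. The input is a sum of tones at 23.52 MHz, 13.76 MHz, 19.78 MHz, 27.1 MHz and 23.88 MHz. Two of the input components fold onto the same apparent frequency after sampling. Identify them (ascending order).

23.52 MHz, 23.88 MHz

fs/2 = 3.95 MHz.
23.52 MHz mod fs = 7.72 MHz.
7.72 MHz > fs/2 = 3.95 MHz, folds to fs − 7.72 MHz = 0.18 MHz.
13.76 MHz mod fs = 5.86 MHz.
5.86 MHz > fs/2 = 3.95 MHz, folds to fs − 5.86 MHz = 2.04 MHz.
19.78 MHz mod fs = 3.98 MHz.
3.98 MHz > fs/2 = 3.95 MHz, folds to fs − 3.98 MHz = 3.92 MHz.
27.1 MHz mod fs = 3.4 MHz.
3.4 MHz ≤ fs/2 = 3.95 MHz, appears at 3.4 MHz.
23.88 MHz mod fs = 0.18 MHz.
0.18 MHz ≤ fs/2 = 3.95 MHz, appears at 0.18 MHz.
23.52 MHz and 23.88 MHz both map to 0.18 MHz.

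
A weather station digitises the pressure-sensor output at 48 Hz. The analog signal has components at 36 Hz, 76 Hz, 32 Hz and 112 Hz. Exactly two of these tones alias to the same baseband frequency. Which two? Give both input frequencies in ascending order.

fs/2 = 24 Hz.
36 Hz > fs/2 = 24 Hz, folds to fs − 36 Hz = 12 Hz.
76 Hz mod fs = 28 Hz.
28 Hz > fs/2 = 24 Hz, folds to fs − 28 Hz = 20 Hz.
32 Hz > fs/2 = 24 Hz, folds to fs − 32 Hz = 16 Hz.
112 Hz mod fs = 16 Hz.
16 Hz ≤ fs/2 = 24 Hz, appears at 16 Hz.
32 Hz and 112 Hz both map to 16 Hz.

32 Hz, 112 Hz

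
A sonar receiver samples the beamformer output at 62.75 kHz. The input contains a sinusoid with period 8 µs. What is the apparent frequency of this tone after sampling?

T = 8 µs → f = 1/T = 125 kHz.
125 kHz mod fs = 62.25 kHz.
62.25 kHz > fs/2 = 31.375 kHz, folds to fs − 62.25 kHz = 0.5 kHz.

0.5 kHz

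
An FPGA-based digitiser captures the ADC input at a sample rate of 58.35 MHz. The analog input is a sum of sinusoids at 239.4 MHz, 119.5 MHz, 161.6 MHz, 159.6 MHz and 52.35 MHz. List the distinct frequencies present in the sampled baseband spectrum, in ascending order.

fs/2 = 29.175 MHz.
239.4 MHz mod fs = 6 MHz.
6 MHz ≤ fs/2 = 29.175 MHz, appears at 6 MHz.
119.5 MHz mod fs = 2.8 MHz.
2.8 MHz ≤ fs/2 = 29.175 MHz, appears at 2.8 MHz.
161.6 MHz mod fs = 44.9 MHz.
44.9 MHz > fs/2 = 29.175 MHz, folds to fs − 44.9 MHz = 13.45 MHz.
159.6 MHz mod fs = 42.9 MHz.
42.9 MHz > fs/2 = 29.175 MHz, folds to fs − 42.9 MHz = 15.45 MHz.
52.35 MHz > fs/2 = 29.175 MHz, folds to fs − 52.35 MHz = 6 MHz.
Distinct values: {2.8 MHz, 6 MHz, 13.45 MHz, 15.45 MHz}.

2.8 MHz, 6 MHz, 13.45 MHz, 15.45 MHz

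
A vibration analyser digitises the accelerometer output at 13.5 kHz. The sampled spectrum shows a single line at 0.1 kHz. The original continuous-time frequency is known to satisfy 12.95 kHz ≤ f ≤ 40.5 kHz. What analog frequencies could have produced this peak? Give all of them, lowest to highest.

13.4 kHz, 13.6 kHz, 26.9 kHz, 27.1 kHz, 40.4 kHz

Frequencies that alias to 0.1 kHz are k·fs ± 0.1 kHz for integer k ≥ 0.
k=0: 0.1 kHz.
k=1: 13.4 kHz, 13.6 kHz.
k=2: 26.9 kHz, 27.1 kHz.
k=3: 40.4 kHz, 40.6 kHz.
k=4: 53.9 kHz, 54.1 kHz.
Within [12.95 kHz, 40.5 kHz]: 13.4 kHz, 13.6 kHz, 26.9 kHz, 27.1 kHz, 40.4 kHz.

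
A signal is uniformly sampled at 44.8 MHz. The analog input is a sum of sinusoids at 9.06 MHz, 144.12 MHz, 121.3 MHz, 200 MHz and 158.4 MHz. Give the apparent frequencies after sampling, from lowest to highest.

9.06 MHz, 9.72 MHz, 13.1 MHz, 20.8 MHz

fs/2 = 22.4 MHz.
9.06 MHz ≤ fs/2 = 22.4 MHz, passes unchanged.
144.12 MHz mod fs = 9.72 MHz.
9.72 MHz ≤ fs/2 = 22.4 MHz, appears at 9.72 MHz.
121.3 MHz mod fs = 31.7 MHz.
31.7 MHz > fs/2 = 22.4 MHz, folds to fs − 31.7 MHz = 13.1 MHz.
200 MHz mod fs = 20.8 MHz.
20.8 MHz ≤ fs/2 = 22.4 MHz, appears at 20.8 MHz.
158.4 MHz mod fs = 24 MHz.
24 MHz > fs/2 = 22.4 MHz, folds to fs − 24 MHz = 20.8 MHz.
Distinct values: {9.06 MHz, 9.72 MHz, 13.1 MHz, 20.8 MHz}.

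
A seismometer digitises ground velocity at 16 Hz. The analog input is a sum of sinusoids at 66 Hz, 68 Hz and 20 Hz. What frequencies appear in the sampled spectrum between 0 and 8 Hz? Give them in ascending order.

2 Hz, 4 Hz

fs/2 = 8 Hz.
66 Hz mod fs = 2 Hz.
2 Hz ≤ fs/2 = 8 Hz, appears at 2 Hz.
68 Hz mod fs = 4 Hz.
4 Hz ≤ fs/2 = 8 Hz, appears at 4 Hz.
20 Hz mod fs = 4 Hz.
4 Hz ≤ fs/2 = 8 Hz, appears at 4 Hz.
Distinct values: {2 Hz, 4 Hz}.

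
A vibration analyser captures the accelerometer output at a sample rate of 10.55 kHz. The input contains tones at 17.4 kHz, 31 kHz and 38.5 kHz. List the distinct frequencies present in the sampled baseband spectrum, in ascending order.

fs/2 = 5.275 kHz.
17.4 kHz mod fs = 6.85 kHz.
6.85 kHz > fs/2 = 5.275 kHz, folds to fs − 6.85 kHz = 3.7 kHz.
31 kHz mod fs = 9.9 kHz.
9.9 kHz > fs/2 = 5.275 kHz, folds to fs − 9.9 kHz = 0.65 kHz.
38.5 kHz mod fs = 6.85 kHz.
6.85 kHz > fs/2 = 5.275 kHz, folds to fs − 6.85 kHz = 3.7 kHz.
Distinct values: {0.65 kHz, 3.7 kHz}.

0.65 kHz, 3.7 kHz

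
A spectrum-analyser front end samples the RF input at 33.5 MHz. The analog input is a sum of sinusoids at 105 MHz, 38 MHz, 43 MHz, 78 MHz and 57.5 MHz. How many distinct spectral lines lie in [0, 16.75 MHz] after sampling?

3

fs/2 = 16.75 MHz.
105 MHz mod fs = 4.5 MHz.
4.5 MHz ≤ fs/2 = 16.75 MHz, appears at 4.5 MHz.
38 MHz mod fs = 4.5 MHz.
4.5 MHz ≤ fs/2 = 16.75 MHz, appears at 4.5 MHz.
43 MHz mod fs = 9.5 MHz.
9.5 MHz ≤ fs/2 = 16.75 MHz, appears at 9.5 MHz.
78 MHz mod fs = 11 MHz.
11 MHz ≤ fs/2 = 16.75 MHz, appears at 11 MHz.
57.5 MHz mod fs = 24 MHz.
24 MHz > fs/2 = 16.75 MHz, folds to fs − 24 MHz = 9.5 MHz.
Distinct values: {4.5 MHz, 9.5 MHz, 11 MHz} → 3.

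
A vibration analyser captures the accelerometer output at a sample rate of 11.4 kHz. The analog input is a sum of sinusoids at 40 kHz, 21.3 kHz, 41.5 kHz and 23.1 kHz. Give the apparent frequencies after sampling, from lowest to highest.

0.3 kHz, 1.5 kHz, 4.1 kHz, 5.6 kHz

fs/2 = 5.7 kHz.
40 kHz mod fs = 5.8 kHz.
5.8 kHz > fs/2 = 5.7 kHz, folds to fs − 5.8 kHz = 5.6 kHz.
21.3 kHz mod fs = 9.9 kHz.
9.9 kHz > fs/2 = 5.7 kHz, folds to fs − 9.9 kHz = 1.5 kHz.
41.5 kHz mod fs = 7.3 kHz.
7.3 kHz > fs/2 = 5.7 kHz, folds to fs − 7.3 kHz = 4.1 kHz.
23.1 kHz mod fs = 0.3 kHz.
0.3 kHz ≤ fs/2 = 5.7 kHz, appears at 0.3 kHz.
Distinct values: {0.3 kHz, 1.5 kHz, 4.1 kHz, 5.6 kHz}.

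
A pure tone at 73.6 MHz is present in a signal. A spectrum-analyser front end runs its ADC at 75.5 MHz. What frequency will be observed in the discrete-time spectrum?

73.6 MHz > fs/2 = 37.75 MHz, folds to fs − 73.6 MHz = 1.9 MHz.

1.9 MHz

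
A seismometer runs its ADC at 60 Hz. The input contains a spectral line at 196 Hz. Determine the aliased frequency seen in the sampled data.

16 Hz

196 Hz mod fs = 16 Hz.
16 Hz ≤ fs/2 = 30 Hz, appears at 16 Hz.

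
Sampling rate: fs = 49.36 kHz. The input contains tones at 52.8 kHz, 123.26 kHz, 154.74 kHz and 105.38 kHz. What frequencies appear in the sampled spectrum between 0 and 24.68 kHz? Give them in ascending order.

3.44 kHz, 6.66 kHz, 24.54 kHz

fs/2 = 24.68 kHz.
52.8 kHz mod fs = 3.44 kHz.
3.44 kHz ≤ fs/2 = 24.68 kHz, appears at 3.44 kHz.
123.26 kHz mod fs = 24.54 kHz.
24.54 kHz ≤ fs/2 = 24.68 kHz, appears at 24.54 kHz.
154.74 kHz mod fs = 6.66 kHz.
6.66 kHz ≤ fs/2 = 24.68 kHz, appears at 6.66 kHz.
105.38 kHz mod fs = 6.66 kHz.
6.66 kHz ≤ fs/2 = 24.68 kHz, appears at 6.66 kHz.
Distinct values: {3.44 kHz, 6.66 kHz, 24.54 kHz}.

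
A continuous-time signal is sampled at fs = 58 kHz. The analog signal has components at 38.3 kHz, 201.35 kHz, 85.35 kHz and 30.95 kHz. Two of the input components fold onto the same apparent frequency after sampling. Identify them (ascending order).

85.35 kHz, 201.35 kHz

fs/2 = 29 kHz.
38.3 kHz > fs/2 = 29 kHz, folds to fs − 38.3 kHz = 19.7 kHz.
201.35 kHz mod fs = 27.35 kHz.
27.35 kHz ≤ fs/2 = 29 kHz, appears at 27.35 kHz.
85.35 kHz mod fs = 27.35 kHz.
27.35 kHz ≤ fs/2 = 29 kHz, appears at 27.35 kHz.
30.95 kHz > fs/2 = 29 kHz, folds to fs − 30.95 kHz = 27.05 kHz.
85.35 kHz and 201.35 kHz both map to 27.35 kHz.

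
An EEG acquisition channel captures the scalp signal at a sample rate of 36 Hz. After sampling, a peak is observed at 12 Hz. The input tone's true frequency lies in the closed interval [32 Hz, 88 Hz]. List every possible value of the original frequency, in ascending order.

48 Hz, 60 Hz, 84 Hz

Frequencies that alias to 12 Hz are k·fs ± 12 Hz for integer k ≥ 0.
k=0: 12 Hz.
k=1: 24 Hz, 48 Hz.
k=2: 60 Hz, 84 Hz.
k=3: 96 Hz, 120 Hz.
Within [32 Hz, 88 Hz]: 48 Hz, 60 Hz, 84 Hz.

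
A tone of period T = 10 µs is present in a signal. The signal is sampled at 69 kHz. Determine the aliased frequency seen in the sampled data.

31 kHz

T = 10 µs → f = 1/T = 100 kHz.
100 kHz mod fs = 31 kHz.
31 kHz ≤ fs/2 = 34.5 kHz, appears at 31 kHz.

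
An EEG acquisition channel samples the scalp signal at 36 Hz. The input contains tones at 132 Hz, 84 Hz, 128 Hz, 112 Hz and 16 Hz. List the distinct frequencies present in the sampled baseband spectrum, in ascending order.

fs/2 = 18 Hz.
132 Hz mod fs = 24 Hz.
24 Hz > fs/2 = 18 Hz, folds to fs − 24 Hz = 12 Hz.
84 Hz mod fs = 12 Hz.
12 Hz ≤ fs/2 = 18 Hz, appears at 12 Hz.
128 Hz mod fs = 20 Hz.
20 Hz > fs/2 = 18 Hz, folds to fs − 20 Hz = 16 Hz.
112 Hz mod fs = 4 Hz.
4 Hz ≤ fs/2 = 18 Hz, appears at 4 Hz.
16 Hz ≤ fs/2 = 18 Hz, passes unchanged.
Distinct values: {4 Hz, 12 Hz, 16 Hz}.

4 Hz, 12 Hz, 16 Hz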